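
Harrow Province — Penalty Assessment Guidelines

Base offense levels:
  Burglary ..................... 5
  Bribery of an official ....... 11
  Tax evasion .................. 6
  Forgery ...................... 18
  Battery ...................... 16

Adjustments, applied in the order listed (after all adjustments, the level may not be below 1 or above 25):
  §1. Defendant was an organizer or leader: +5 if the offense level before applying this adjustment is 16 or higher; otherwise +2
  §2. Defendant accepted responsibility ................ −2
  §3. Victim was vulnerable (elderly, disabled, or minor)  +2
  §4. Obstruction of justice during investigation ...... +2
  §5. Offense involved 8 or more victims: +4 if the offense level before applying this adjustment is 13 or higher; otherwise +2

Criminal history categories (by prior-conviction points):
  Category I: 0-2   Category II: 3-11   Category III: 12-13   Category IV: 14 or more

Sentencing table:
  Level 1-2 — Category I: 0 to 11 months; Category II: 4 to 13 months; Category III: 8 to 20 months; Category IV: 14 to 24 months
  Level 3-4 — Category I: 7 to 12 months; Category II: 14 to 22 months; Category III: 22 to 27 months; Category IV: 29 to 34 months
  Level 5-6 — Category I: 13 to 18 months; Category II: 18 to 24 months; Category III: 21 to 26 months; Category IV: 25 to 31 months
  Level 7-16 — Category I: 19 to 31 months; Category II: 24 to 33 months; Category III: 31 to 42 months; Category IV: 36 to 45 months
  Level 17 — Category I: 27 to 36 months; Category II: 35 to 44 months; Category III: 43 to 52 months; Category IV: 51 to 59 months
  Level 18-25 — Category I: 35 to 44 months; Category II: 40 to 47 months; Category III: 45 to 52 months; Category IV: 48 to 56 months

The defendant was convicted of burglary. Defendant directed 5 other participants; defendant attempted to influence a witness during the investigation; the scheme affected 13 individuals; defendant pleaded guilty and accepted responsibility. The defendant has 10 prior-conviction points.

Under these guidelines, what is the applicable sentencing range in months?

Base offense level for burglary: 5.
§1 applies (level before this adjustment is 5 < 16, so +2): 5 + 2 = 7.
§2 applies: 7 − 2 = 5.
§3 does not apply.
§4 applies: 5 + 2 = 7.
§5 applies (level before this adjustment is 7 < 13, so +2): 7 + 2 = 9.
Final offense level: 9.
Criminal history: 10 prior points → Category II (3-11).
Level 9 falls in the 7-16 band.
Grid: Level 7-16 × Category II = 24-33 months.

24-33 months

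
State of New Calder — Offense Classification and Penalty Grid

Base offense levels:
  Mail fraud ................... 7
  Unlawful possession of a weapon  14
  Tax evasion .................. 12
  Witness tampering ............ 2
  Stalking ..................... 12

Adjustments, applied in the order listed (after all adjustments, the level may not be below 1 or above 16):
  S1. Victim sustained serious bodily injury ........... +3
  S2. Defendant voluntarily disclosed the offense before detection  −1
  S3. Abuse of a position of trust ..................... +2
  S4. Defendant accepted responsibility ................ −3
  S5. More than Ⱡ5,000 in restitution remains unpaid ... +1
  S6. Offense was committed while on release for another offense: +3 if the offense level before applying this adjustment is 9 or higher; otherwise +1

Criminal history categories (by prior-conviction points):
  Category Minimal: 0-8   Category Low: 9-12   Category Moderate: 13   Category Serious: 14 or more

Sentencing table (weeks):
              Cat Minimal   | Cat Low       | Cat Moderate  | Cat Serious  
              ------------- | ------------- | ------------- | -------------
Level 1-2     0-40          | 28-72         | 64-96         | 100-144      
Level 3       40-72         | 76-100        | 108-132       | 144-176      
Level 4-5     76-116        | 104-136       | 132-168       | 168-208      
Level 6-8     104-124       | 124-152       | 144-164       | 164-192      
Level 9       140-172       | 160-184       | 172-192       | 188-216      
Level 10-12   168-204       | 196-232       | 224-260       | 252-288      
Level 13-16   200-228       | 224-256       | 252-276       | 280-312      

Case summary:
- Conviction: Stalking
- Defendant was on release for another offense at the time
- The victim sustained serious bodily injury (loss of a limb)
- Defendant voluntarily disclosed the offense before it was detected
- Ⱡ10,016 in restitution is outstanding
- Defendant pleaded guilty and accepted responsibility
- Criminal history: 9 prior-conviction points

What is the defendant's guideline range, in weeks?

Base offense level for stalking: 12.
S1 applies: 12 + 3 = 15.
S2 applies: 15 − 1 = 14.
S4 applies: 14 − 3 = 11.
S5 applies: 11 + 1 = 12.
S6 applies (level before this adjustment is 12 ≥ 9, so +3): 12 + 3 = 15.
Final offense level: 15.
Criminal history: 9 prior points → Category Low (9-12).
Level 15 falls in the 13-16 band.
Grid: Level 13-16 × Category Low = 224-256 weeks.

224-256 weeks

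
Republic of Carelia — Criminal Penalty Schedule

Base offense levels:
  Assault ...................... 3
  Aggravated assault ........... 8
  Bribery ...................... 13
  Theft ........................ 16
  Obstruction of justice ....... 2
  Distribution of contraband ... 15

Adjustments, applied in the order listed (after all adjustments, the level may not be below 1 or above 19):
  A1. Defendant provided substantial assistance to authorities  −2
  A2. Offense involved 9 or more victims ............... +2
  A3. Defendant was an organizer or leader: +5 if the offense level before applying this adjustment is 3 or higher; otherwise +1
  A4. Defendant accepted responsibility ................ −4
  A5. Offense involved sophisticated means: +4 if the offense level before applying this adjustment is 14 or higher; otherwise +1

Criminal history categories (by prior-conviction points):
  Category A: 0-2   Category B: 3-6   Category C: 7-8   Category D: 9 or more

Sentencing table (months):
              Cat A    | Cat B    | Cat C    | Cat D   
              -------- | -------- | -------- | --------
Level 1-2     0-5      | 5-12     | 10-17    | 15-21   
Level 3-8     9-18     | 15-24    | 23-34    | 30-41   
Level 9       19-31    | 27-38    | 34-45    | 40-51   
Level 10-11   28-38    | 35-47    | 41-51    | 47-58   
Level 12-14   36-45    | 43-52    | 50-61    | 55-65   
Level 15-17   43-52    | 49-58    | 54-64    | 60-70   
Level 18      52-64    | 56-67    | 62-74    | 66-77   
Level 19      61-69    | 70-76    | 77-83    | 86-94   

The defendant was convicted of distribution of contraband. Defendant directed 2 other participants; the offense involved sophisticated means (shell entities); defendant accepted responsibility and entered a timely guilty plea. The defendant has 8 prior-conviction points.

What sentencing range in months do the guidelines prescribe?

77-83 months

Base offense level for distribution of contraband: 15.
A1 does not apply.
A2 does not apply.
A3 applies (level before this adjustment is 15 ≥ 3, so +5): 15 + 5 = 20.
A4 applies: 20 − 4 = 16.
A5 applies (level before this adjustment is 16 ≥ 14, so +4): 16 + 4 = 20.
Level 20 exceeds the maximum of 19; capped at 19.
Final offense level: 19.
Criminal history: 8 prior points → Category C (7-8).
Level 19 falls in the 19 band.
Grid: Level 19 × Category C = 77-83 months.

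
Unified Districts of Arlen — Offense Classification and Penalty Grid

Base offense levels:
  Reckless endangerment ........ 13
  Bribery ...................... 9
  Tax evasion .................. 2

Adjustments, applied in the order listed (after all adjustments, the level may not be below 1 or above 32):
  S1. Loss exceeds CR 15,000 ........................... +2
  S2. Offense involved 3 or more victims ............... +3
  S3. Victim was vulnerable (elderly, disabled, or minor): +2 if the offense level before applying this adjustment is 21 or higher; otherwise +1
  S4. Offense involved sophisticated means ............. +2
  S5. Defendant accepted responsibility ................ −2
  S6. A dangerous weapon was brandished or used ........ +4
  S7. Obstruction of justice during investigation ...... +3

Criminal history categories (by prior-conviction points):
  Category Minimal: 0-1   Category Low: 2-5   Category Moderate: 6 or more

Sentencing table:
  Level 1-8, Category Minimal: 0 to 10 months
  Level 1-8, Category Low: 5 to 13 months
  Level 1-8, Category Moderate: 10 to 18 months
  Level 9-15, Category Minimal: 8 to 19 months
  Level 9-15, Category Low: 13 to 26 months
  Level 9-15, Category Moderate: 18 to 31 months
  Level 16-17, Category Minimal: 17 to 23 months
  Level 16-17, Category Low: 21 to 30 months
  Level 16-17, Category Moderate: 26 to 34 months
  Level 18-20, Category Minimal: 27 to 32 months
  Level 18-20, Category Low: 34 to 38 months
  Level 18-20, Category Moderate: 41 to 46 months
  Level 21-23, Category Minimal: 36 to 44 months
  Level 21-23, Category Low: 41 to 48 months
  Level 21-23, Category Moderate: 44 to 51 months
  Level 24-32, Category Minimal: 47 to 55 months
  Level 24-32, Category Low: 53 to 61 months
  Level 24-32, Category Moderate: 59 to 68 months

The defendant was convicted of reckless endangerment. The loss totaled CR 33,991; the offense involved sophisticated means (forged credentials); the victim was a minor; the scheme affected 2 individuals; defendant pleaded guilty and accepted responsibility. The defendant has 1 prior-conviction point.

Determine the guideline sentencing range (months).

17-23 months

Base offense level for reckless endangerment: 13.
S1 applies: 13 + 2 = 15.
S2 does not apply.
S3 applies (level before this adjustment is 15 < 21, so +1): 15 + 1 = 16.
S4 applies: 16 + 2 = 18.
S5 applies: 18 − 2 = 16.
S6 does not apply.
S7 does not apply.
Final offense level: 16.
Criminal history: 1 prior point → Category Minimal (0-1).
Level 16 falls in the 16-17 band.
Grid: Level 16-17 × Category Minimal = 17-23 months.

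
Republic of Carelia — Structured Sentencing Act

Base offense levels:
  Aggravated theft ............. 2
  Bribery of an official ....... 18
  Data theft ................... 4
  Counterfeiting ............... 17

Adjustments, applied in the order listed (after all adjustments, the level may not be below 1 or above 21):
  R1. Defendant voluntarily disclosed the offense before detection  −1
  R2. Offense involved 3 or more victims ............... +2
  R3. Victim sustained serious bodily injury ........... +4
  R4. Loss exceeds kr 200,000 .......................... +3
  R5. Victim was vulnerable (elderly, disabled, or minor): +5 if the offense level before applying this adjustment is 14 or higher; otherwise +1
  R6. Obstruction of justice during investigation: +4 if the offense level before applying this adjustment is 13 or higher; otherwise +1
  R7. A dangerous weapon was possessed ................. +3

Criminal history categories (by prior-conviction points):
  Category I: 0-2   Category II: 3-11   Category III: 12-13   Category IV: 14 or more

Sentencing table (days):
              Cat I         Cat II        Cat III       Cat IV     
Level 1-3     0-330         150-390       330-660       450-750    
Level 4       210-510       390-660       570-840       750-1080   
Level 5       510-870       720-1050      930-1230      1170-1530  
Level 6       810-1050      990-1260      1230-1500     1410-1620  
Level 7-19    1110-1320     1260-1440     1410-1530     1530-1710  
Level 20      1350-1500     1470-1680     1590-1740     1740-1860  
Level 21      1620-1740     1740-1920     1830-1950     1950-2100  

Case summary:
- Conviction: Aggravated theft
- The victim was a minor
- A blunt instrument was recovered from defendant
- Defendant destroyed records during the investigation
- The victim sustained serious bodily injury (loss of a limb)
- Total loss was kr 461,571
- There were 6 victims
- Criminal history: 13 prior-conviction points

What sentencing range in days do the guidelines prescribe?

1410-1530 days

Base offense level for aggravated theft: 2.
R2 applies: 2 + 2 = 4.
R3 applies: 4 + 4 = 8.
R4 applies: 8 + 3 = 11.
R5 applies (level before this adjustment is 11 < 14, so +1): 11 + 1 = 12.
R6 applies (level before this adjustment is 12 < 13, so +1): 12 + 1 = 13.
R7 applies: 13 + 3 = 16.
Final offense level: 16.
Criminal history: 13 prior points → Category III (12-13).
Level 16 falls in the 7-19 band.
Grid: Level 7-19 × Category III = 1410-1530 days.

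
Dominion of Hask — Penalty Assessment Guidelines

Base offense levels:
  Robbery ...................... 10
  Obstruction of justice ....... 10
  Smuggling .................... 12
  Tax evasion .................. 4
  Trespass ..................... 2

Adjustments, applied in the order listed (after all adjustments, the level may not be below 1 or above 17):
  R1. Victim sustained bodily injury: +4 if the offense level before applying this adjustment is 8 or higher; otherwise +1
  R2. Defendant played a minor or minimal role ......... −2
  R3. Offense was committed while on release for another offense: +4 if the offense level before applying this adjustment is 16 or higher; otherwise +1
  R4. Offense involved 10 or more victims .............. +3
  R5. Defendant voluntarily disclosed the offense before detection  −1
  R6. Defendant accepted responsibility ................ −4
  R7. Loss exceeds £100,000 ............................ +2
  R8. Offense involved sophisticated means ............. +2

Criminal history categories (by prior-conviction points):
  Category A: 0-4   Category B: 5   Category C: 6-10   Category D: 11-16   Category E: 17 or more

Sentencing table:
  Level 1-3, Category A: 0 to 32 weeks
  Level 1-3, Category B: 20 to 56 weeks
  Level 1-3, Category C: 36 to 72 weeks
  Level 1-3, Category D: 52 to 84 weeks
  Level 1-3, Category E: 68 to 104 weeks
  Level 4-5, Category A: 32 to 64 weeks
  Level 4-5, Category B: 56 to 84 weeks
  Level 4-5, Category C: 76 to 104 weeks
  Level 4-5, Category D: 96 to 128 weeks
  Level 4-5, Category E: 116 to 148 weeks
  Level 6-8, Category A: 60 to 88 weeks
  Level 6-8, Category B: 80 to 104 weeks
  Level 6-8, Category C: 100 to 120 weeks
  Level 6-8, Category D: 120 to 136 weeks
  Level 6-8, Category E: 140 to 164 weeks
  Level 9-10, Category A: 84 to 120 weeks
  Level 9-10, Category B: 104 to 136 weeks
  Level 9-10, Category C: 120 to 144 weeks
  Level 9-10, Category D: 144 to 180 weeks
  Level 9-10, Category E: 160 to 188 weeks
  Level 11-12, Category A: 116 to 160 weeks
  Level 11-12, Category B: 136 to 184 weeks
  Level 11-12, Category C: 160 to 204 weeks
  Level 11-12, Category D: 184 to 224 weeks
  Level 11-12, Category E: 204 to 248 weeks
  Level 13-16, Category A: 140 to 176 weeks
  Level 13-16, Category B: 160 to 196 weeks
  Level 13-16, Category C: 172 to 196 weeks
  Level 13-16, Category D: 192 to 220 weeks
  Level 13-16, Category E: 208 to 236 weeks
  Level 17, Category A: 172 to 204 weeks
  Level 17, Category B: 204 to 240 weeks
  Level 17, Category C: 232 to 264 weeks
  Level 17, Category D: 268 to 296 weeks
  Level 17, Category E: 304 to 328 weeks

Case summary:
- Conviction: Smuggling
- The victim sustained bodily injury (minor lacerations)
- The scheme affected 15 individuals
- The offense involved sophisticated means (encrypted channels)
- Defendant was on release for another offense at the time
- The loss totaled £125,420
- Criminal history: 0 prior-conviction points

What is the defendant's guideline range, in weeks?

Base offense level for smuggling: 12.
R1 applies (level before this adjustment is 12 ≥ 8, so +4): 12 + 4 = 16.
R2 does not apply.
R3 applies (level before this adjustment is 16 ≥ 16, so +4): 16 + 4 = 20.
R4 applies: 20 + 3 = 23.
R7 applies: 23 + 2 = 25.
R8 applies: 25 + 2 = 27.
Level 27 exceeds the maximum of 17; capped at 17.
Final offense level: 17.
Criminal history: 0 prior points → Category A (0-4).
Level 17 falls in the 17 band.
Grid: Level 17 × Category A = 172-204 weeks.

172-204 weeks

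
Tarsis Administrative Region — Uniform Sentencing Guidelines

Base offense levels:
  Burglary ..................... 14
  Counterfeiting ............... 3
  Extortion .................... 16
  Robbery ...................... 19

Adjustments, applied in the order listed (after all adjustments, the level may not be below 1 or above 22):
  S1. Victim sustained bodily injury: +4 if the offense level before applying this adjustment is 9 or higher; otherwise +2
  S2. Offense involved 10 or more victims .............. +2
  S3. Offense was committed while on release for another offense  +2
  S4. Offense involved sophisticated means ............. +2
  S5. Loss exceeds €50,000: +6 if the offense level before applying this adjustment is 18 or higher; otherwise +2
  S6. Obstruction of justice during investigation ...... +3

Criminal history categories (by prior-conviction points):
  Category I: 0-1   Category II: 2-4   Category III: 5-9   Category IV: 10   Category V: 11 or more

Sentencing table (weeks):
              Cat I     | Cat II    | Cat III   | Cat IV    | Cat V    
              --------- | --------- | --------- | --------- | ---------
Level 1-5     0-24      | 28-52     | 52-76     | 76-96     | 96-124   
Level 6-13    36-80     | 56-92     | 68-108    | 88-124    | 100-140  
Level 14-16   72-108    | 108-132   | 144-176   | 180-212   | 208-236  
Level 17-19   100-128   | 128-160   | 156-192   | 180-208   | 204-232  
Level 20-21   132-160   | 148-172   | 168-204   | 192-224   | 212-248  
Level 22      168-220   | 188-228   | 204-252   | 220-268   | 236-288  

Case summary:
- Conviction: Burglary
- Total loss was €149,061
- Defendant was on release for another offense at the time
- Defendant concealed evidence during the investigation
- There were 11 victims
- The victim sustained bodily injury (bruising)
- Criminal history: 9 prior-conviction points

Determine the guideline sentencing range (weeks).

Base offense level for burglary: 14.
S1 applies (level before this adjustment is 14 ≥ 9, so +4): 14 + 4 = 18.
S2 applies: 18 + 2 = 20.
S3 applies: 20 + 2 = 22.
S4 does not apply.
S5 applies (level before this adjustment is 22 ≥ 18, so +6): 22 + 6 = 28.
S6 applies: 28 + 3 = 31.
Level 31 exceeds the maximum of 22; capped at 22.
Final offense level: 22.
Criminal history: 9 prior points → Category III (5-9).
Level 22 falls in the 22 band.
Grid: Level 22 × Category III = 204-252 weeks.

204-252 weeks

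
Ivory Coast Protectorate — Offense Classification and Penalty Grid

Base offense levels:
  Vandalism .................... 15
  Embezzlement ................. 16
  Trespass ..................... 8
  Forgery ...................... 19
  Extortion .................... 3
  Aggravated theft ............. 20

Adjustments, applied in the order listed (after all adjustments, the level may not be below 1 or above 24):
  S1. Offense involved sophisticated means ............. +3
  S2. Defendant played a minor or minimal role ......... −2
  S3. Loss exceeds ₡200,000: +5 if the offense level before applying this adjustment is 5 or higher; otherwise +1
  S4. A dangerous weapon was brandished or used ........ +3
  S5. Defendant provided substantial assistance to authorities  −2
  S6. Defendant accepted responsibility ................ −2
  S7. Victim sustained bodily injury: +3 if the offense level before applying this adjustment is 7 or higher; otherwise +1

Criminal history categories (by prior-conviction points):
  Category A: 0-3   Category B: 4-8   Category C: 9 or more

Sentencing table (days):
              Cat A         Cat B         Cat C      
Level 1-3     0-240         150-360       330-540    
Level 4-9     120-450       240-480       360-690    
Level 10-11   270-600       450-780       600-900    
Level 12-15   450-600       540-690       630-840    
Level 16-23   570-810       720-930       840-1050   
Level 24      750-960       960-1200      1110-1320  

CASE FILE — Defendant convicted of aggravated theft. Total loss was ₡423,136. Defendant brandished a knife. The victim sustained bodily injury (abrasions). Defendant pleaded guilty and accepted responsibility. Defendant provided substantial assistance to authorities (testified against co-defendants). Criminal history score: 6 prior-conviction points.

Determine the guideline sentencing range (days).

960-1200 days

Base offense level for aggravated theft: 20.
S1 does not apply.
S3 applies (level before this adjustment is 20 ≥ 5, so +5): 20 + 5 = 25.
S4 applies: 25 + 3 = 28.
S5 applies: 28 − 2 = 26.
S6 applies: 26 − 2 = 24.
S7 applies (level before this adjustment is 24 ≥ 7, so +3): 24 + 3 = 27.
Level 27 exceeds the maximum of 24; capped at 24.
Final offense level: 24.
Criminal history: 6 prior points → Category B (4-8).
Level 24 falls in the 24 band.
Grid: Level 24 × Category B = 960-1200 days.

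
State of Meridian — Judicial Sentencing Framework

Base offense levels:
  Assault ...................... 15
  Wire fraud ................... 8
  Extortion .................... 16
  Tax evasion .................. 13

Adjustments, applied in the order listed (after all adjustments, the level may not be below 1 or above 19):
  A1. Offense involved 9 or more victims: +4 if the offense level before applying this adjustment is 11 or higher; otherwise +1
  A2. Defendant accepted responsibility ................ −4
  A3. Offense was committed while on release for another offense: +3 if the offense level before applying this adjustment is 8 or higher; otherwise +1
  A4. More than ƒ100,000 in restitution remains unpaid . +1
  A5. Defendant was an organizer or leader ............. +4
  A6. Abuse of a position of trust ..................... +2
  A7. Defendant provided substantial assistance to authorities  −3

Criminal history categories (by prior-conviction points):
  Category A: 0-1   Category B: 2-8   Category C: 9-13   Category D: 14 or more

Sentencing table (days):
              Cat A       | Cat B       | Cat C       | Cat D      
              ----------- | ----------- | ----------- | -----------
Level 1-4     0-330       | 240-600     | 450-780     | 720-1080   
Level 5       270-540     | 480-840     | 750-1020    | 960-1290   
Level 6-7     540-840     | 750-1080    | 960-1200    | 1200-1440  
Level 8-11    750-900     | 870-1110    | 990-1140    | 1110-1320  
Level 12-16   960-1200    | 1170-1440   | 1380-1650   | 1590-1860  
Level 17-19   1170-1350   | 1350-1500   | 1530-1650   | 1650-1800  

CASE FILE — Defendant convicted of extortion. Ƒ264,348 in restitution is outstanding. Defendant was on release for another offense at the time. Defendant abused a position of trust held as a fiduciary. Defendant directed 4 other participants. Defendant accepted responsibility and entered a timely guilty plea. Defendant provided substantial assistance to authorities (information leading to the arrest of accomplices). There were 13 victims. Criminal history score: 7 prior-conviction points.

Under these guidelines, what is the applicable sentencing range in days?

1350-1500 days

Base offense level for extortion: 16.
A1 applies (level before this adjustment is 16 ≥ 11, so +4): 16 + 4 = 20.
A2 applies: 20 − 4 = 16.
A3 applies (level before this adjustment is 16 ≥ 8, so +3): 16 + 3 = 19.
A4 applies: 19 + 1 = 20.
A5 applies: 20 + 4 = 24.
A6 applies: 24 + 2 = 26.
A7 applies: 26 − 3 = 23.
Level 23 exceeds the maximum of 19; capped at 19.
Final offense level: 19.
Criminal history: 7 prior points → Category B (2-8).
Level 19 falls in the 17-19 band.
Grid: Level 17-19 × Category B = 1350-1500 days.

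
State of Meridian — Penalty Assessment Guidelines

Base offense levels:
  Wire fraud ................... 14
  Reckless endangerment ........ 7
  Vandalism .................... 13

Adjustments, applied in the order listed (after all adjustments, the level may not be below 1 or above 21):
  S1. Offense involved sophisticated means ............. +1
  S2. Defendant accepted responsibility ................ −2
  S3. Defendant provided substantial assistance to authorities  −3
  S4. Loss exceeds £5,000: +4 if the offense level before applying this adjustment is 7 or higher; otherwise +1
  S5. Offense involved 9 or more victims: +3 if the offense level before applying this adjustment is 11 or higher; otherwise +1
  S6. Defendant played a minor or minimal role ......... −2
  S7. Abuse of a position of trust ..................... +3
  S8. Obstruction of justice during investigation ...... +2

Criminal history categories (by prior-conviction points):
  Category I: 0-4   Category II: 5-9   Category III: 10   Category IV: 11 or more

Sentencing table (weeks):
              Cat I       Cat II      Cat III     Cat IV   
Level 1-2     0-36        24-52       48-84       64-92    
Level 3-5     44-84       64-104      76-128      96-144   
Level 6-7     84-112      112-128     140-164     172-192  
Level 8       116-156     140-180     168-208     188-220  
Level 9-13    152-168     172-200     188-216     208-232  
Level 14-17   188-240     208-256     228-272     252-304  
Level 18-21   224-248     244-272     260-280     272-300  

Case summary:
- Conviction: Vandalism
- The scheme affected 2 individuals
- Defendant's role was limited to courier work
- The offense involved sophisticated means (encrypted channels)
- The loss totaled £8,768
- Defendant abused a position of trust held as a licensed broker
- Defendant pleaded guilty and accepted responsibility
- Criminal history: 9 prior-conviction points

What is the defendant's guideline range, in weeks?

Base offense level for vandalism: 13.
S1 applies: 13 + 1 = 14.
S2 applies: 14 − 2 = 12.
S3 does not apply.
S4 applies (level before this adjustment is 12 ≥ 7, so +4): 12 + 4 = 16.
S5 does not apply.
S6 applies: 16 − 2 = 14.
S7 applies: 14 + 3 = 17.
Final offense level: 17.
Criminal history: 9 prior points → Category II (5-9).
Level 17 falls in the 14-17 band.
Grid: Level 14-17 × Category II = 208-256 weeks.

208-256 weeks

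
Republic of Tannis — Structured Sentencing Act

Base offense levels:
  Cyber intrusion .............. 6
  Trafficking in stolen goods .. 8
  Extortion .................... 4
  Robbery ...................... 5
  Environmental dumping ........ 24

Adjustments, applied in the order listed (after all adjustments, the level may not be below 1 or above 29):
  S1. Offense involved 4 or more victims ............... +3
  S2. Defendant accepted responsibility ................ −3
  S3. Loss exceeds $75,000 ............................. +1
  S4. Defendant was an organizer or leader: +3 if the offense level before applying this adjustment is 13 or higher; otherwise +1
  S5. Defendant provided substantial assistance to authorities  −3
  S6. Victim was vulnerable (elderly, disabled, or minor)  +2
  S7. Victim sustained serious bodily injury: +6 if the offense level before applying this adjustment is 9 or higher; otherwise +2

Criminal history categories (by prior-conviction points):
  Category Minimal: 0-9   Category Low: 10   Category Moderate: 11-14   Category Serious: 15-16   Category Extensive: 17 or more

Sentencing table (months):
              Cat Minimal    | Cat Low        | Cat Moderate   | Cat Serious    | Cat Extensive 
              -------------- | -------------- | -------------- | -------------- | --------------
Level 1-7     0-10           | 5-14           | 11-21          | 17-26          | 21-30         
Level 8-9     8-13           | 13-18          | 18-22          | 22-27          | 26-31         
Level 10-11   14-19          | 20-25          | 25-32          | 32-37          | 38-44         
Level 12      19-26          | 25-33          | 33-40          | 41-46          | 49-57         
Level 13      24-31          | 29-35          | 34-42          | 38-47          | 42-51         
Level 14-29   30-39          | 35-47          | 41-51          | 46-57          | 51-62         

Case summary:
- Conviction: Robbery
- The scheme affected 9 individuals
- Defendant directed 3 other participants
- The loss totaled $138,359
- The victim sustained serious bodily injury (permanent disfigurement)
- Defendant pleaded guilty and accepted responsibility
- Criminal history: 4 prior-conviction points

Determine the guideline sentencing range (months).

8-13 months

Base offense level for robbery: 5.
S1 applies: 5 + 3 = 8.
S2 applies: 8 − 3 = 5.
S3 applies: 5 + 1 = 6.
S4 applies (level before this adjustment is 6 < 13, so +1): 6 + 1 = 7.
S7 applies (level before this adjustment is 7 < 9, so +2): 7 + 2 = 9.
Final offense level: 9.
Criminal history: 4 prior points → Category Minimal (0-9).
Level 9 falls in the 8-9 band.
Grid: Level 8-9 × Category Minimal = 8-13 months.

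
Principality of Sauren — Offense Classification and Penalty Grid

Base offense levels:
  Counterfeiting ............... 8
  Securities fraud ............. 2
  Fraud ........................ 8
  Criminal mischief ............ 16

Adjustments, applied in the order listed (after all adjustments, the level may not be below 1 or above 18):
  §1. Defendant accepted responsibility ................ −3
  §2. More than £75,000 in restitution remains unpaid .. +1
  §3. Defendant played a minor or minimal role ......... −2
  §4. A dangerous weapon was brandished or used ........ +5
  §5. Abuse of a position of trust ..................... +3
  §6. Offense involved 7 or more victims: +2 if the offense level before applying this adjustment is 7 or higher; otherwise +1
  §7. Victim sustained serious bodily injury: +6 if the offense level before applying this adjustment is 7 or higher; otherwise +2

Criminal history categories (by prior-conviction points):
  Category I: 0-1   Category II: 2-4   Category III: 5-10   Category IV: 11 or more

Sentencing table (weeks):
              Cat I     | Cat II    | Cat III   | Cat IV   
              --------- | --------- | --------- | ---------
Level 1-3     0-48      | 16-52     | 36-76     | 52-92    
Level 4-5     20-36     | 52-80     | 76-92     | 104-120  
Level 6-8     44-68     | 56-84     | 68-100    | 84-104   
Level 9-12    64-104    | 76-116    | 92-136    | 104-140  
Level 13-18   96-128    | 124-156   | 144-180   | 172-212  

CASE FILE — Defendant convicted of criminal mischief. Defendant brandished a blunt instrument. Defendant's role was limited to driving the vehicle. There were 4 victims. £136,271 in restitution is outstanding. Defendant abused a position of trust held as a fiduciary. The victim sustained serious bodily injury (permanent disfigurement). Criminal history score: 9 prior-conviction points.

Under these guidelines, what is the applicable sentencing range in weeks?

Base offense level for criminal mischief: 16.
§2 applies: 16 + 1 = 17.
§3 applies: 17 − 2 = 15.
§4 applies: 15 + 5 = 20.
§5 applies: 20 + 3 = 23.
§7 applies (level before this adjustment is 23 ≥ 7, so +6): 23 + 6 = 29.
Level 29 exceeds the maximum of 18; capped at 18.
Final offense level: 18.
Criminal history: 9 prior points → Category III (5-10).
Level 18 falls in the 13-18 band.
Grid: Level 13-18 × Category III = 144-180 weeks.

144-180 weeks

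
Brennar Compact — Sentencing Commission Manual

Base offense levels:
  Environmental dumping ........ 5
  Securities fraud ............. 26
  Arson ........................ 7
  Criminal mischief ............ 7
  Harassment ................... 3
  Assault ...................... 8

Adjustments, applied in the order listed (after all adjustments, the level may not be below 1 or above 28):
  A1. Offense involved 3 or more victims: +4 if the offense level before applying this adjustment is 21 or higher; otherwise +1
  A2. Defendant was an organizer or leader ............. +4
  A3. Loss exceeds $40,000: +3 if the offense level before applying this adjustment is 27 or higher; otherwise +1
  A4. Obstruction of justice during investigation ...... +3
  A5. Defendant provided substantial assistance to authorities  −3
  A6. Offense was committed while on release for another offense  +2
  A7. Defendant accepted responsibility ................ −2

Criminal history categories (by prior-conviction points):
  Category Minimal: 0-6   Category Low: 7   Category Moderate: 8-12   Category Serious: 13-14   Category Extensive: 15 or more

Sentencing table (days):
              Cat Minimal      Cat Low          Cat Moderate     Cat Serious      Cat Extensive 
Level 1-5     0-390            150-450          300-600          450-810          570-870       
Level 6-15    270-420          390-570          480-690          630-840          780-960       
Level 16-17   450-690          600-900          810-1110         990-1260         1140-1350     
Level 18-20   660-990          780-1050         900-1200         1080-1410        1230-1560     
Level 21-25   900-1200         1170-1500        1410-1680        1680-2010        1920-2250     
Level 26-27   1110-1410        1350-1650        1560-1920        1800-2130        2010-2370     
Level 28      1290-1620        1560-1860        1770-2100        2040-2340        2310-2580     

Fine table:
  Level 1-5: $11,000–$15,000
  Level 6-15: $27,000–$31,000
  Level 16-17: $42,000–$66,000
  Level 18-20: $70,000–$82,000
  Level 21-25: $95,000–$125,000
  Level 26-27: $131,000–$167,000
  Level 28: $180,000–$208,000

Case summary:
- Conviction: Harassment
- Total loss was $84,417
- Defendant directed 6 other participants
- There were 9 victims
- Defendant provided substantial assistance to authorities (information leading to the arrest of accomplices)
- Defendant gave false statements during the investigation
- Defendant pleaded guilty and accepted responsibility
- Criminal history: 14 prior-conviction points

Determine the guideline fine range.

Base offense level for harassment: 3.
A1 applies (level before this adjustment is 3 < 21, so +1): 3 + 1 = 4.
A2 applies: 4 + 4 = 8.
A3 applies (level before this adjustment is 8 < 27, so +1): 8 + 1 = 9.
A4 applies: 9 + 3 = 12.
A5 applies: 12 − 3 = 9.
A7 applies: 9 − 2 = 7.
Final offense level: 7.
Level 7 falls in the 6-15 band.
Fine table: Level 6-15 → $27,000–$31,000.

$27,000–$31,000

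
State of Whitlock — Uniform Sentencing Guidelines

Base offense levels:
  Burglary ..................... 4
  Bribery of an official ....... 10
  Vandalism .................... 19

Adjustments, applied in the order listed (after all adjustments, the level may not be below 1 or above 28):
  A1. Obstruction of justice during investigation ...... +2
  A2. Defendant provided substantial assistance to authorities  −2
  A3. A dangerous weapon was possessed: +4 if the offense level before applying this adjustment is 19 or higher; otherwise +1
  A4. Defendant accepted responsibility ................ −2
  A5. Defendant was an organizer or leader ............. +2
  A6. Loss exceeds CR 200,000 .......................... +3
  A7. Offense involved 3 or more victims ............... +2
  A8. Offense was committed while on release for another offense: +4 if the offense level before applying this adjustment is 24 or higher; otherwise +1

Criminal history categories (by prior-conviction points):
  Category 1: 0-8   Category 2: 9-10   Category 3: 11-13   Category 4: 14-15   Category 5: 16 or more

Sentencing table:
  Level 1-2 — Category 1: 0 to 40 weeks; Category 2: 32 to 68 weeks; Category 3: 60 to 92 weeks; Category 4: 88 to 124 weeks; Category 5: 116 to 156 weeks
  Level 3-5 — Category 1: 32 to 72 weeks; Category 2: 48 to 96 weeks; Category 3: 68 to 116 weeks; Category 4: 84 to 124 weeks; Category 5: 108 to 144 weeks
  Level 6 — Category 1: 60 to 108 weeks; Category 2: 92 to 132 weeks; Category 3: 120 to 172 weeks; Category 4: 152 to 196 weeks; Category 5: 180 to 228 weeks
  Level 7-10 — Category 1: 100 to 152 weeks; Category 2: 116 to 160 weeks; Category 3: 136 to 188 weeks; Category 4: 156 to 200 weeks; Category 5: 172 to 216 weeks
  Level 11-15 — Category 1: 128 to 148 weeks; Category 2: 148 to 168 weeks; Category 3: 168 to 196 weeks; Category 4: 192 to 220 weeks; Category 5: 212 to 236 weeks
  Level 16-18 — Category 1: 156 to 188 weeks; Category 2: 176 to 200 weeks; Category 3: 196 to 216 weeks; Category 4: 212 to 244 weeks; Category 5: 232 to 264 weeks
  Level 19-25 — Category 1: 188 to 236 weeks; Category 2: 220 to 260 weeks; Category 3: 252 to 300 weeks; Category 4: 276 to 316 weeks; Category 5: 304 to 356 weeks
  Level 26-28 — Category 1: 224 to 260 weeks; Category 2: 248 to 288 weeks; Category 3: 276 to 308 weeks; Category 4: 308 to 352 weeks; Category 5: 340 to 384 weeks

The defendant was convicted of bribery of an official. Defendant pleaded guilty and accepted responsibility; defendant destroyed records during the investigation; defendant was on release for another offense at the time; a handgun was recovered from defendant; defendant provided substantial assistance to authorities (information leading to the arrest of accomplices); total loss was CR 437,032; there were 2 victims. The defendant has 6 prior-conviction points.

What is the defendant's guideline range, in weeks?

128-148 weeks

Base offense level for bribery of an official: 10.
A1 applies: 10 + 2 = 12.
A2 applies: 12 − 2 = 10.
A3 applies (level before this adjustment is 10 < 19, so +1): 10 + 1 = 11.
A4 applies: 11 − 2 = 9.
A6 applies: 9 + 3 = 12.
A7 does not apply.
A8 applies (level before this adjustment is 12 < 24, so +1): 12 + 1 = 13.
Final offense level: 13.
Criminal history: 6 prior points → Category 1 (0-8).
Level 13 falls in the 11-15 band.
Grid: Level 11-15 × Category 1 = 128-148 weeks.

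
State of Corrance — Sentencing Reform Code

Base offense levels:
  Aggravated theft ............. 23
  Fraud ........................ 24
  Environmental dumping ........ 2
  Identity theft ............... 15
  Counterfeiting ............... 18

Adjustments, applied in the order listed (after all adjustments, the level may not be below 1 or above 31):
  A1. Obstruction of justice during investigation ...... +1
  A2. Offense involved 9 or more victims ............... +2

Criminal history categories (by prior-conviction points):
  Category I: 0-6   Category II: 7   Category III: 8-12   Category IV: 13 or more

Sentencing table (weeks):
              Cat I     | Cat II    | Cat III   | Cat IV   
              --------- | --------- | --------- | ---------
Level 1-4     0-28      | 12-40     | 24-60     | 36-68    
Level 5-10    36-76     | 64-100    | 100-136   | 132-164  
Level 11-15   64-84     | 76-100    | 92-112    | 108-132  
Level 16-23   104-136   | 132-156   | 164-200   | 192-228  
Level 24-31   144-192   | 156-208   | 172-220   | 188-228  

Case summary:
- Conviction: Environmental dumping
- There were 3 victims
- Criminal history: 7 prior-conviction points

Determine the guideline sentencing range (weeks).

Base offense level for environmental dumping: 2.
Final offense level: 2.
Criminal history: 7 prior points → Category II (7).
Level 2 falls in the 1-4 band.
Grid: Level 1-4 × Category II = 12-40 weeks.

12-40 weeks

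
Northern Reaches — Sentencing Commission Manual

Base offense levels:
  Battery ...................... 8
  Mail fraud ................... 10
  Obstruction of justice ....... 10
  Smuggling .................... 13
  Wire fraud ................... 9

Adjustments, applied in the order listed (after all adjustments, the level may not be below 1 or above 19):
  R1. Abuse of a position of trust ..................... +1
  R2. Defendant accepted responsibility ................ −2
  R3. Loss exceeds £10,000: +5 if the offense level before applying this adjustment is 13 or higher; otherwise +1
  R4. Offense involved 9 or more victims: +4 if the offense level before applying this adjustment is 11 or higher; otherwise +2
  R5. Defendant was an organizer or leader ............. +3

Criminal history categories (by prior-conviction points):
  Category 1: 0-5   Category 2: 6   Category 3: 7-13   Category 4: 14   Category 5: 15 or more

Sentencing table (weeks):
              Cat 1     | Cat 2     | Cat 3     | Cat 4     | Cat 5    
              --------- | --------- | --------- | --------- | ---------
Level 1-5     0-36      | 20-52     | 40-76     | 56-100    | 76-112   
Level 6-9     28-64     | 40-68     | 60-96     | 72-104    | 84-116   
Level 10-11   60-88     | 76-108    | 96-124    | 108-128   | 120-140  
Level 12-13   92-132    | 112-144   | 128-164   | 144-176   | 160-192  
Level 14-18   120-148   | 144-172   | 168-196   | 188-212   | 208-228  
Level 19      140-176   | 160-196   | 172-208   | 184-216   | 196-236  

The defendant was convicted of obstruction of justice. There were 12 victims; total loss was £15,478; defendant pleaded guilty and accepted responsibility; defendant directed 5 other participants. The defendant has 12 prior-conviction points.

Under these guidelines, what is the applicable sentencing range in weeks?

Base offense level for obstruction of justice: 10.
R2 applies: 10 − 2 = 8.
R3 applies (level before this adjustment is 8 < 13, so +1): 8 + 1 = 9.
R4 applies (level before this adjustment is 9 < 11, so +2): 9 + 2 = 11.
R5 applies: 11 + 3 = 14.
Final offense level: 14.
Criminal history: 12 prior points → Category 3 (7-13).
Level 14 falls in the 14-18 band.
Grid: Level 14-18 × Category 3 = 168-196 weeks.

168-196 weeks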